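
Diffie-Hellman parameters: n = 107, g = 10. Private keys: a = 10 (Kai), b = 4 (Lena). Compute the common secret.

Kai sends A = g^a mod n = 10^10 mod 107.
10^1 ≡ 10 (mod 107)
10^2 = (10^1)^2 ≡ 10^2 = 100 ≡ 100 (mod 107)
10^4 = (10^2)^2 ≡ 100^2 = 10000 ≡ 49 (mod 107)
10^8 = (10^4)^2 ≡ 49^2 = 2401 ≡ 47 (mod 107)
10^10 = 10^8 · 10^2 ≡ 47 · 100 ≡ 99 (mod 107).
So A = 99. Lena then computes K = A^b mod n = 99^4 mod 107.
99^1 ≡ 99 (mod 107)
99^2 = (99^1)^2 ≡ 99^2 = 9801 ≡ 64 (mod 107)
99^4 = (99^2)^2 ≡ 64^2 = 4096 ≡ 30 (mod 107)

30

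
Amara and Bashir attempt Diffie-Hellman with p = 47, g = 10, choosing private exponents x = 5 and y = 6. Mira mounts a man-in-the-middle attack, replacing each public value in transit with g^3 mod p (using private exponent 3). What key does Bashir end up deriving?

3

Bashir receives Mira's public value M = 10^3 mod 47 instead of the honest one.
10^1 ≡ 10 (mod 47)
10^2 = (10^1)^2 ≡ 10^2 = 100 ≡ 6 (mod 47)
10^3 = 10^2 · 10^1 ≡ 6 · 10 ≡ 13 (mod 47).
So M = 13. Bashir computes K = M^6 mod 47.
13^1 ≡ 13 (mod 47)
13^2 = (13^1)^2 ≡ 13^2 = 169 ≡ 28 (mod 47)
13^4 = (13^2)^2 ≡ 28^2 = 784 ≡ 32 (mod 47)
13^6 = 13^4 · 13^2 ≡ 32 · 28 ≡ 3 (mod 47).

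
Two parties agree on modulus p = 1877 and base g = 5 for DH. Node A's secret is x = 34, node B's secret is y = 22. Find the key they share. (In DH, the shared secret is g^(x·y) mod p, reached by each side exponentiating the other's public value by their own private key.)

1247

Node B sends B = g^y mod p = 5^22 mod 1877.
5^1 ≡ 5 (mod 1877)
5^2 = (5^1)^2 ≡ 5^2 = 25 ≡ 25 (mod 1877)
5^4 = (5^2)^2 ≡ 25^2 = 625 ≡ 625 (mod 1877)
5^8 = (5^4)^2 ≡ 625^2 = 390625 ≡ 209 (mod 1877)
5^16 = (5^8)^2 ≡ 209^2 = 43681 ≡ 510 (mod 1877)
5^22 = 5^16 · 5^4 · 5^2 ≡ 510 · 625 · 25 ≡ 885 (mod 1877).
So B = 885. Node A then computes K = B^x mod p = 885^34 mod 1877.
885^1 ≡ 885 (mod 1877)
885^2 = (885^1)^2 ≡ 885^2 = 783225 ≡ 516 (mod 1877)
885^4 = (885^2)^2 ≡ 516^2 = 266256 ≡ 1599 (mod 1877)
885^8 = (885^4)^2 ≡ 1599^2 = 2556801 ≡ 327 (mod 1877)
885^16 = (885^8)^2 ≡ 327^2 = 106929 ≡ 1817 (mod 1877)
885^32 = (885^16)^2 ≡ 1817^2 = 3301489 ≡ 1723 (mod 1877)
885^34 = 885^32 · 885^2 ≡ 1723 · 516 ≡ 1247 (mod 1877).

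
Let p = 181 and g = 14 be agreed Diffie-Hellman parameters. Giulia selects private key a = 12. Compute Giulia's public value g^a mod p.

Public value = 14^12 mod 181.
14^1 ≡ 14 (mod 181)
14^2 = (14^1)^2 ≡ 14^2 = 196 ≡ 15 (mod 181)
14^4 = (14^2)^2 ≡ 15^2 = 225 ≡ 44 (mod 181)
14^8 = (14^4)^2 ≡ 44^2 = 1936 ≡ 126 (mod 181)
14^12 = 14^8 · 14^4 ≡ 126 · 44 ≡ 114 (mod 181).

114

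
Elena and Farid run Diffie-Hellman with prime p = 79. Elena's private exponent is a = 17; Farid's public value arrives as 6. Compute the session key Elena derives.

54

Shared key K = 6^17 mod 79.
6^1 ≡ 6 (mod 79)
6^2 = (6^1)^2 ≡ 6^2 = 36 ≡ 36 (mod 79)
6^4 = (6^2)^2 ≡ 36^2 = 1296 ≡ 32 (mod 79)
6^8 = (6^4)^2 ≡ 32^2 = 1024 ≡ 76 (mod 79)
6^16 = (6^8)^2 ≡ 76^2 = 5776 ≡ 9 (mod 79)
6^17 = 6^16 · 6^1 ≡ 9 · 6 ≡ 54 (mod 79).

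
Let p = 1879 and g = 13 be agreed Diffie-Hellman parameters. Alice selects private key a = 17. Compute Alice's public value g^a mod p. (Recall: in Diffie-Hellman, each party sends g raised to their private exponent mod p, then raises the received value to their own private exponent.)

460

Public value = 13^17 mod 1879.
13^1 ≡ 13 (mod 1879)
13^2 = (13^1)^2 ≡ 13^2 = 169 ≡ 169 (mod 1879)
13^4 = (13^2)^2 ≡ 169^2 = 28561 ≡ 376 (mod 1879)
13^8 = (13^4)^2 ≡ 376^2 = 141376 ≡ 451 (mod 1879)
13^16 = (13^8)^2 ≡ 451^2 = 203401 ≡ 469 (mod 1879)
13^17 = 13^16 · 13^1 ≡ 469 · 13 ≡ 460 (mod 1879).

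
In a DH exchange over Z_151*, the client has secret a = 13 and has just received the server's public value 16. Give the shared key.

128

Shared key K = 16^13 mod 151.
16^1 ≡ 16 (mod 151)
16^2 = (16^1)^2 ≡ 16^2 = 256 ≡ 105 (mod 151)
16^4 = (16^2)^2 ≡ 105^2 = 11025 ≡ 2 (mod 151)
16^8 = (16^4)^2 ≡ 2^2 = 4 ≡ 4 (mod 151)
16^13 = 16^8 · 16^4 · 16^1 ≡ 4 · 2 · 16 ≡ 128 (mod 151).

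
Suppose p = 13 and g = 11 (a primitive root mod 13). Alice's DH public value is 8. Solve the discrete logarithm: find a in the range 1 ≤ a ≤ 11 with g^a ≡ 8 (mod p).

9

Try successive powers of 11 modulo 13:
11^1 ≡ 11
11^2 ≡ 4
11^3 ≡ 5
11^4 ≡ 3
11^5 ≡ 7
11^6 ≡ 12
11^7 ≡ 2
11^8 ≡ 9
11^9 ≡ 8
Found: a = 9.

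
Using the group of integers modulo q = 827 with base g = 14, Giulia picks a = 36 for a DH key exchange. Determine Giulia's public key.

Public value = 14^36 (mod 827).
14^1 ≡ 14 (mod 827)
14^2 = (14^1)^2 ≡ 14^2 = 196 ≡ 196 (mod 827)
14^4 = (14^2)^2 ≡ 196^2 = 38416 ≡ 374 (mod 827)
14^8 = (14^4)^2 ≡ 374^2 = 139876 ≡ 113 (mod 827)
14^16 = (14^8)^2 ≡ 113^2 = 12769 ≡ 364 (mod 827)
14^32 = (14^16)^2 ≡ 364^2 = 132496 ≡ 176 (mod 827)
14^36 = 14^32 · 14^4 ≡ 176 · 374 ≡ 491 (mod 827).

491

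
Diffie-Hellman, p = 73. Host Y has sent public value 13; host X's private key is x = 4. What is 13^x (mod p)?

Shared key K = 13^4 mod 73.
13^1 ≡ 13 (mod 73)
13^2 = (13^1)^2 ≡ 13^2 = 169 ≡ 23 (mod 73)
13^4 = (13^2)^2 ≡ 23^2 = 529 ≡ 18 (mod 73)

18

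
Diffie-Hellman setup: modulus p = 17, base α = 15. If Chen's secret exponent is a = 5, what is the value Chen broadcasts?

2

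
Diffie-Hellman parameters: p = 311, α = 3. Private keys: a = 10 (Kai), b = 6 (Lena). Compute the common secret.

24

Kai sends A = α^a mod p = 3^10 mod 311.
3^1 ≡ 3 (mod 311)
3^2 = (3^1)^2 ≡ 3^2 = 9 ≡ 9 (mod 311)
3^4 = (3^2)^2 ≡ 9^2 = 81 ≡ 81 (mod 311)
3^8 = (3^4)^2 ≡ 81^2 = 6561 ≡ 30 (mod 311)
3^10 = 3^8 · 3^2 ≡ 30 · 9 ≡ 270 (mod 311).
So A = 270. Lena then computes K = A^b mod p = 270^6 mod 311.
270^1 ≡ 270 (mod 311)
270^2 = (270^1)^2 ≡ 270^2 = 72900 ≡ 126 (mod 311)
270^4 = (270^2)^2 ≡ 126^2 = 15876 ≡ 15 (mod 311)
270^6 = 270^4 · 270^2 ≡ 15 · 126 ≡ 24 (mod 311).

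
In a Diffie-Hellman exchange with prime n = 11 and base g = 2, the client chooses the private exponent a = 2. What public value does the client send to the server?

4

Public value = 2^2 (mod 11).
2^1 ≡ 2 (mod 11)
2^2 = (2^1)^2 ≡ 2^2 = 4 ≡ 4 (mod 11)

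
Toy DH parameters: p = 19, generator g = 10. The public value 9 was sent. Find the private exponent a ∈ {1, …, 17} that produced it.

10

Try successive powers of 10 modulo 19:
10^1 ≡ 10
10^2 ≡ 5
10^3 ≡ 12
10^4 ≡ 6
10^5 ≡ 3
10^6 ≡ 11
10^7 ≡ 15
10^8 ≡ 17
10^9 ≡ 18
10^10 ≡ 9
Found: a = 10.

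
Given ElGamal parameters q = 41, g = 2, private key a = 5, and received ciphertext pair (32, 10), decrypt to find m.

Shared mask s = c₁^a mod q = 32^5 mod 41.
32^1 ≡ 32 (mod 41)
32^2 = (32^1)^2 ≡ 32^2 = 1024 ≡ 40 (mod 41)
32^4 = (32^2)^2 ≡ 40^2 = 1600 ≡ 1 (mod 41)
32^5 = 32^4 · 32^1 ≡ 1 · 32 ≡ 32 (mod 41).
So s = 32; s⁻¹ ≡ 9 (mod 41).
m = c₂ · s⁻¹ mod 41 = 10 · 9 mod 41 = 8.

8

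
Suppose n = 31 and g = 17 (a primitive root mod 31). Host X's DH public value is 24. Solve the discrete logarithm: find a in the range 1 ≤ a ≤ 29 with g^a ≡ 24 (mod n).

Try successive powers of 17 modulo 31:
17^1 ≡ 17
17^2 ≡ 10
17^3 ≡ 15
17^4 ≡ 7
17^5 ≡ 26
17^6 ≡ 8
17^7 ≡ 12
17^8 ≡ 18
17^9 ≡ 27
17^10 ≡ 25
17^11 ≡ 22
17^12 ≡ 2
17^13 ≡ 3
17^14 ≡ 20
17^15 ≡ 30
17^16 ≡ 14
17^17 ≡ 21
17^18 ≡ 16
17^19 ≡ 24
Found: a = 19.

19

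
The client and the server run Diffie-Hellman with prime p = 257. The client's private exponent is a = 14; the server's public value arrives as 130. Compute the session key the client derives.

25

Shared key K = 130^14 mod 257.
130^1 ≡ 130 (mod 257)
130^2 = (130^1)^2 ≡ 130^2 = 16900 ≡ 195 (mod 257)
130^4 = (130^2)^2 ≡ 195^2 = 38025 ≡ 246 (mod 257)
130^8 = (130^4)^2 ≡ 246^2 = 60516 ≡ 121 (mod 257)
130^14 = 130^8 · 130^4 · 130^2 ≡ 121 · 246 · 195 ≡ 25 (mod 257).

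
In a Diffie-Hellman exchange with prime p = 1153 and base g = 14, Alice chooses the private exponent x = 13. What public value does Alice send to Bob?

329

Public value = 14^13 mod 1153.
14^1 ≡ 14 (mod 1153)
14^2 = (14^1)^2 ≡ 14^2 = 196 ≡ 196 (mod 1153)
14^4 = (14^2)^2 ≡ 196^2 = 38416 ≡ 367 (mod 1153)
14^8 = (14^4)^2 ≡ 367^2 = 134689 ≡ 941 (mod 1153)
14^13 = 14^8 · 14^4 · 14^1 ≡ 941 · 367 · 14 ≡ 329 (mod 1153).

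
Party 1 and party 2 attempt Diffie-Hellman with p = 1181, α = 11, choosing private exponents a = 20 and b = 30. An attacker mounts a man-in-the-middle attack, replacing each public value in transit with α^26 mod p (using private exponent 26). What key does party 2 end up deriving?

Party 2 receives an attacker's public value M = 11^26 mod 1181 instead of the honest one.
11^1 ≡ 11 (mod 1181)
11^2 = (11^1)^2 ≡ 11^2 = 121 ≡ 121 (mod 1181)
11^4 = (11^2)^2 ≡ 121^2 = 14641 ≡ 469 (mod 1181)
11^8 = (11^4)^2 ≡ 469^2 = 219961 ≡ 295 (mod 1181)
11^16 = (11^8)^2 ≡ 295^2 = 87025 ≡ 812 (mod 1181)
11^26 = 11^16 · 11^8 · 11^2 ≡ 812 · 295 · 121 ≡ 238 (mod 1181).
So M = 238. Party 2 computes K = M^30 mod 1181.
238^1 ≡ 238 (mod 1181)
238^2 = (238^1)^2 ≡ 238^2 = 56644 ≡ 1137 (mod 1181)
238^4 = (238^2)^2 ≡ 1137^2 = 1292769 ≡ 755 (mod 1181)
238^8 = (238^4)^2 ≡ 755^2 = 570025 ≡ 783 (mod 1181)
238^16 = (238^8)^2 ≡ 783^2 = 613089 ≡ 150 (mod 1181)
238^30 = 238^16 · 238^8 · 238^4 · 238^2 ≡ 150 · 783 · 755 · 1137 ≡ 777 (mod 1181).

777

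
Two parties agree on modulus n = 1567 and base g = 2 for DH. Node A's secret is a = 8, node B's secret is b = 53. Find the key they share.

1417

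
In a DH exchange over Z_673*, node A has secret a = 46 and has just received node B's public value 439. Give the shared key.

Shared key K = 439^46 mod 673.
439^1 ≡ 439 (mod 673)
439^2 = (439^1)^2 ≡ 439^2 = 192721 ≡ 243 (mod 673)
439^4 = (439^2)^2 ≡ 243^2 = 59049 ≡ 498 (mod 673)
439^8 = (439^4)^2 ≡ 498^2 = 248004 ≡ 340 (mod 673)
439^16 = (439^8)^2 ≡ 340^2 = 115600 ≡ 517 (mod 673)
439^32 = (439^16)^2 ≡ 517^2 = 267289 ≡ 108 (mod 673)
439^46 = 439^32 · 439^8 · 439^4 · 439^2 ≡ 108 · 340 · 498 · 243 ≡ 155 (mod 673).

155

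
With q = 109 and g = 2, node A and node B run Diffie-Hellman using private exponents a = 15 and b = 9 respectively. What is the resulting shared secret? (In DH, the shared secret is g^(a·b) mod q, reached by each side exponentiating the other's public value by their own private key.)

33

Node B sends B = g^b mod q = 2^9 mod 109.
2^1 ≡ 2 (mod 109)
2^2 = (2^1)^2 ≡ 2^2 = 4 ≡ 4 (mod 109)
2^4 = (2^2)^2 ≡ 4^2 = 16 ≡ 16 (mod 109)
2^8 = (2^4)^2 ≡ 16^2 = 256 ≡ 38 (mod 109)
2^9 = 2^8 · 2^1 ≡ 38 · 2 ≡ 76 (mod 109).
So B = 76. Node A then computes K = B^a mod q = 76^15 mod 109.
76^1 ≡ 76 (mod 109)
76^2 = (76^1)^2 ≡ 76^2 = 5776 ≡ 108 (mod 109)
76^4 = (76^2)^2 ≡ 108^2 = 11664 ≡ 1 (mod 109)
76^8 = (76^4)^2 ≡ 1^2 = 1 ≡ 1 (mod 109)
76^15 = 76^8 · 76^4 · 76^2 · 76^1 ≡ 1 · 1 · 108 · 76 ≡ 33 (mod 109).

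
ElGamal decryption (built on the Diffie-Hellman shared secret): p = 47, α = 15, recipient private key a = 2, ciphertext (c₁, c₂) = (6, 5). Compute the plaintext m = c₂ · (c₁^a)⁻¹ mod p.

38

Shared mask s = c₁^a mod p = 6^2 mod 47.
6^1 ≡ 6 (mod 47)
6^2 = (6^1)^2 ≡ 6^2 = 36 ≡ 36 (mod 47)
So s = 36; s⁻¹ ≡ 17 (mod 47).
m = c₂ · s⁻¹ mod 47 = 5 · 17 mod 47 = 38.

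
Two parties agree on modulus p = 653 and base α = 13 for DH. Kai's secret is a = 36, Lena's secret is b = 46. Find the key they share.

Kai sends A = α^a mod p = 13^36 mod 653.
13^1 ≡ 13 (mod 653)
13^2 = (13^1)^2 ≡ 13^2 = 169 ≡ 169 (mod 653)
13^4 = (13^2)^2 ≡ 169^2 = 28561 ≡ 482 (mod 653)
13^8 = (13^4)^2 ≡ 482^2 = 232324 ≡ 509 (mod 653)
13^16 = (13^8)^2 ≡ 509^2 = 259081 ≡ 493 (mod 653)
13^32 = (13^16)^2 ≡ 493^2 = 243049 ≡ 133 (mod 653)
13^36 = 13^32 · 13^4 ≡ 133 · 482 ≡ 112 (mod 653).
So A = 112. Lena then computes K = A^b mod p = 112^46 mod 653.
112^1 ≡ 112 (mod 653)
112^2 = (112^1)^2 ≡ 112^2 = 12544 ≡ 137 (mod 653)
112^4 = (112^2)^2 ≡ 137^2 = 18769 ≡ 485 (mod 653)
112^8 = (112^4)^2 ≡ 485^2 = 235225 ≡ 145 (mod 653)
112^16 = (112^8)^2 ≡ 145^2 = 21025 ≡ 129 (mod 653)
112^32 = (112^16)^2 ≡ 129^2 = 16641 ≡ 316 (mod 653)
112^46 = 112^32 · 112^8 · 112^4 · 112^2 ≡ 316 · 145 · 485 · 137 ≡ 574 (mod 653).

574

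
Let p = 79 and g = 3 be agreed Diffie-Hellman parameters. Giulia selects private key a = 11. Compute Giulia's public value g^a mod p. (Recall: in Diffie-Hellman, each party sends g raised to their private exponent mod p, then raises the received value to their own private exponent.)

Public value = 3^11 mod 79.
3^1 ≡ 3 (mod 79)
3^2 = (3^1)^2 ≡ 3^2 = 9 ≡ 9 (mod 79)
3^4 = (3^2)^2 ≡ 9^2 = 81 ≡ 2 (mod 79)
3^8 = (3^4)^2 ≡ 2^2 = 4 ≡ 4 (mod 79)
3^11 = 3^8 · 3^2 · 3^1 ≡ 4 · 9 · 3 ≡ 29 (mod 79).

29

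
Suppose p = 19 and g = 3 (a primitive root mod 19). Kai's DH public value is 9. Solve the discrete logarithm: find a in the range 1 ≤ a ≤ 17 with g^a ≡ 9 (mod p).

Try successive powers of 3 modulo 19:
3^1 ≡ 3
3^2 ≡ 9
Found: a = 2.

2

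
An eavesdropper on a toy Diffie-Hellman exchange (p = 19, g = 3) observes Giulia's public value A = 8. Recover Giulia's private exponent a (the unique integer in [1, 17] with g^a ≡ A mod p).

Try successive powers of 3 modulo 19:
3^1 ≡ 3
3^2 ≡ 9
3^3 ≡ 8
Found: a = 3.

3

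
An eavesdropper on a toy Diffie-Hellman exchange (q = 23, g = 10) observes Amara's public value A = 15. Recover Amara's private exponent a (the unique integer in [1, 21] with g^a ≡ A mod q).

Try successive powers of 10 modulo 23:
10^1 ≡ 10
10^2 ≡ 8
10^3 ≡ 11
10^4 ≡ 18
10^5 ≡ 19
10^6 ≡ 6
10^7 ≡ 14
10^8 ≡ 2
10^9 ≡ 20
10^10 ≡ 16
10^11 ≡ 22
10^12 ≡ 13
10^13 ≡ 15
Found: a = 13.

13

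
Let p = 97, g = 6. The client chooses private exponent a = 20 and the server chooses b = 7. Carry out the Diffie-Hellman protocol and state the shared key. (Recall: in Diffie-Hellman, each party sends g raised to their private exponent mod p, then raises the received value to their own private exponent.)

61

The server sends B = g^b mod p = 6^7 mod 97.
6^1 ≡ 6 (mod 97)
6^2 = (6^1)^2 ≡ 6^2 = 36 ≡ 36 (mod 97)
6^4 = (6^2)^2 ≡ 36^2 = 1296 ≡ 35 (mod 97)
6^7 = 6^4 · 6^2 · 6^1 ≡ 35 · 36 · 6 ≡ 91 (mod 97).
So B = 91. The client then computes K = B^a mod p = 91^20 mod 97.
91^1 ≡ 91 (mod 97)
91^2 = (91^1)^2 ≡ 91^2 = 8281 ≡ 36 (mod 97)
91^4 = (91^2)^2 ≡ 36^2 = 1296 ≡ 35 (mod 97)
91^8 = (91^4)^2 ≡ 35^2 = 1225 ≡ 61 (mod 97)
91^16 = (91^8)^2 ≡ 61^2 = 3721 ≡ 35 (mod 97)
91^20 = 91^16 · 91^4 ≡ 35 · 35 ≡ 61 (mod 97).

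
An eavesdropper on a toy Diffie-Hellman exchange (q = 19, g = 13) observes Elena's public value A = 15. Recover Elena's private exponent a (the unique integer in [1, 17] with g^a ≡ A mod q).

Try successive powers of 13 modulo 19:
13^1 ≡ 13
13^2 ≡ 17
13^3 ≡ 12
13^4 ≡ 4
13^5 ≡ 14
13^6 ≡ 11
13^7 ≡ 10
13^8 ≡ 16
13^9 ≡ 18
13^10 ≡ 6
13^11 ≡ 2
13^12 ≡ 7
13^13 ≡ 15
Found: a = 13.

13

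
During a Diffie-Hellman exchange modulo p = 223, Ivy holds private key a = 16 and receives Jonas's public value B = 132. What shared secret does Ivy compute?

82

Shared key K = 132^16 mod 223.
132^1 ≡ 132 (mod 223)
132^2 = (132^1)^2 ≡ 132^2 = 17424 ≡ 30 (mod 223)
132^4 = (132^2)^2 ≡ 30^2 = 900 ≡ 8 (mod 223)
132^8 = (132^4)^2 ≡ 8^2 = 64 ≡ 64 (mod 223)
132^16 = (132^8)^2 ≡ 64^2 = 4096 ≡ 82 (mod 223)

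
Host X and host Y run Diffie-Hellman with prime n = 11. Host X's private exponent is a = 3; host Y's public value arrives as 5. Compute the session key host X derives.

Shared key K = 5^3 mod 11.
5^1 ≡ 5 (mod 11)
5^2 = (5^1)^2 ≡ 5^2 = 25 ≡ 3 (mod 11)
5^3 = 5^2 · 5^1 ≡ 3 · 5 ≡ 4 (mod 11).

4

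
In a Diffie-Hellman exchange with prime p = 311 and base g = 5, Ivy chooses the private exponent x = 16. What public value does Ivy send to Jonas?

Public value = 5^16 mod 311.
5^1 ≡ 5 (mod 311)
5^2 = (5^1)^2 ≡ 5^2 = 25 ≡ 25 (mod 311)
5^4 = (5^2)^2 ≡ 25^2 = 625 ≡ 3 (mod 311)
5^8 = (5^4)^2 ≡ 3^2 = 9 ≡ 9 (mod 311)
5^16 = (5^8)^2 ≡ 9^2 = 81 ≡ 81 (mod 311)

81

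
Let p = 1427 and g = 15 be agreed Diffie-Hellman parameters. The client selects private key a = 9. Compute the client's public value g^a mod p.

780

Public value = 15^9 mod 1427.
15^1 ≡ 15 (mod 1427)
15^2 = (15^1)^2 ≡ 15^2 = 225 ≡ 225 (mod 1427)
15^4 = (15^2)^2 ≡ 225^2 = 50625 ≡ 680 (mod 1427)
15^8 = (15^4)^2 ≡ 680^2 = 462400 ≡ 52 (mod 1427)
15^9 = 15^8 · 15^1 ≡ 52 · 15 ≡ 780 (mod 1427).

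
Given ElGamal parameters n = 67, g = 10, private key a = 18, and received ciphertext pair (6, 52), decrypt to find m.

Shared mask s = c₁^a mod n = 6^18 mod 67.
6^1 ≡ 6 (mod 67)
6^2 = (6^1)^2 ≡ 6^2 = 36 ≡ 36 (mod 67)
6^4 = (6^2)^2 ≡ 36^2 = 1296 ≡ 23 (mod 67)
6^8 = (6^4)^2 ≡ 23^2 = 529 ≡ 60 (mod 67)
6^16 = (6^8)^2 ≡ 60^2 = 3600 ≡ 49 (mod 67)
6^18 = 6^16 · 6^2 ≡ 49 · 36 ≡ 22 (mod 67).
So s = 22; s⁻¹ ≡ 64 (mod 67).
m = c₂ · s⁻¹ mod 67 = 52 · 64 mod 67 = 45.

45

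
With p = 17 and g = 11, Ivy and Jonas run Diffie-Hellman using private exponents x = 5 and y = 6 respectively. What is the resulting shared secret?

Ivy sends A = g^x mod p = 11^5 mod 17.
11^1 ≡ 11 (mod 17)
11^2 = (11^1)^2 ≡ 11^2 = 121 ≡ 2 (mod 17)
11^4 = (11^2)^2 ≡ 2^2 = 4 ≡ 4 (mod 17)
11^5 = 11^4 · 11^1 ≡ 4 · 11 ≡ 10 (mod 17).
So A = 10. Jonas then computes K = A^y mod p = 10^6 mod 17.
10^1 ≡ 10 (mod 17)
10^2 = (10^1)^2 ≡ 10^2 = 100 ≡ 15 (mod 17)
10^4 = (10^2)^2 ≡ 15^2 = 225 ≡ 4 (mod 17)
10^6 = 10^4 · 10^2 ≡ 4 · 15 ≡ 9 (mod 17).

9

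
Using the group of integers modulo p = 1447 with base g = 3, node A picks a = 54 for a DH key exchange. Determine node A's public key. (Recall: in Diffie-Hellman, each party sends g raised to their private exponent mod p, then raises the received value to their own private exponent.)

Public value = 3^54 mod 1447.
3^1 ≡ 3 (mod 1447)
3^2 = (3^1)^2 ≡ 3^2 = 9 ≡ 9 (mod 1447)
3^4 = (3^2)^2 ≡ 9^2 = 81 ≡ 81 (mod 1447)
3^8 = (3^4)^2 ≡ 81^2 = 6561 ≡ 773 (mod 1447)
3^16 = (3^8)^2 ≡ 773^2 = 597529 ≡ 1365 (mod 1447)
3^32 = (3^16)^2 ≡ 1365^2 = 1863225 ≡ 936 (mod 1447)
3^54 = 3^32 · 3^16 · 3^4 · 3^2 ≡ 936 · 1365 · 81 · 9 ≡ 388 (mod 1447).

388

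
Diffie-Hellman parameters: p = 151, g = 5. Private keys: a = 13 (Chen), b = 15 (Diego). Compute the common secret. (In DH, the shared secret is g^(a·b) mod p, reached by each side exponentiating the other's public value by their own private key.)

19

Chen sends A = g^a mod p = 5^13 mod 151.
5^1 ≡ 5 (mod 151)
5^2 = (5^1)^2 ≡ 5^2 = 25 ≡ 25 (mod 151)
5^4 = (5^2)^2 ≡ 25^2 = 625 ≡ 21 (mod 151)
5^8 = (5^4)^2 ≡ 21^2 = 441 ≡ 139 (mod 151)
5^13 = 5^8 · 5^4 · 5^1 ≡ 139 · 21 · 5 ≡ 99 (mod 151).
So A = 99. Diego then computes K = A^b mod p = 99^15 mod 151.
99^1 ≡ 99 (mod 151)
99^2 = (99^1)^2 ≡ 99^2 = 9801 ≡ 137 (mod 151)
99^4 = (99^2)^2 ≡ 137^2 = 18769 ≡ 45 (mod 151)
99^8 = (99^4)^2 ≡ 45^2 = 2025 ≡ 62 (mod 151)
99^15 = 99^8 · 99^4 · 99^2 · 99^1 ≡ 62 · 45 · 137 · 99 ≡ 19 (mod 151).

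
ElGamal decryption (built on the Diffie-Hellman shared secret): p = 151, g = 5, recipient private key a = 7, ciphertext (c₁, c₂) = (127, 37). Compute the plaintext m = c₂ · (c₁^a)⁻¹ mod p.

Shared mask s = c₁^a mod p = 127^7 mod 151.
127^1 ≡ 127 (mod 151)
127^2 = (127^1)^2 ≡ 127^2 = 16129 ≡ 123 (mod 151)
127^4 = (127^2)^2 ≡ 123^2 = 15129 ≡ 29 (mod 151)
127^7 = 127^4 · 127^2 · 127^1 ≡ 29 · 123 · 127 ≡ 9 (mod 151).
So s = 9; s⁻¹ ≡ 84 (mod 151).
m = c₂ · s⁻¹ mod 151 = 37 · 84 mod 151 = 88.

88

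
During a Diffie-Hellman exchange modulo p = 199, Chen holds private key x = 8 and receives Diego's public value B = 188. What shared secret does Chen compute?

Shared key K = 188^8 mod 199.
188^1 ≡ 188 (mod 199)
188^2 = (188^1)^2 ≡ 188^2 = 35344 ≡ 121 (mod 199)
188^4 = (188^2)^2 ≡ 121^2 = 14641 ≡ 114 (mod 199)
188^8 = (188^4)^2 ≡ 114^2 = 12996 ≡ 61 (mod 199)

61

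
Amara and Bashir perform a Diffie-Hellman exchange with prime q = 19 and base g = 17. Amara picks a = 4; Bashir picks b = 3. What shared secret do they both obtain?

11

Amara sends A = g^a mod q = 17^4 mod 19.
17^1 ≡ 17 (mod 19)
17^2 = (17^1)^2 ≡ 17^2 = 289 ≡ 4 (mod 19)
17^4 = (17^2)^2 ≡ 4^2 = 16 ≡ 16 (mod 19)
So A = 16. Bashir then computes K = A^b mod q = 16^3 mod 19.
16^1 ≡ 16 (mod 19)
16^2 = (16^1)^2 ≡ 16^2 = 256 ≡ 9 (mod 19)
16^3 = 16^2 · 16^1 ≡ 9 · 16 ≡ 11 (mod 19).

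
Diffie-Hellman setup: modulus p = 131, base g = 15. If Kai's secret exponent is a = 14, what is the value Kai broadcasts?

Public value = 15^14 (mod 131).
15^1 ≡ 15 (mod 131)
15^2 = (15^1)^2 ≡ 15^2 = 225 ≡ 94 (mod 131)
15^4 = (15^2)^2 ≡ 94^2 = 8836 ≡ 59 (mod 131)
15^8 = (15^4)^2 ≡ 59^2 = 3481 ≡ 75 (mod 131)
15^14 = 15^8 · 15^4 · 15^2 ≡ 75 · 59 · 94 ≡ 25 (mod 131).

25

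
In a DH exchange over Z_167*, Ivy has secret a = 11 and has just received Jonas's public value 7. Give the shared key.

150

Shared key K = 7^11 mod 167.
7^1 ≡ 7 (mod 167)
7^2 = (7^1)^2 ≡ 7^2 = 49 ≡ 49 (mod 167)
7^4 = (7^2)^2 ≡ 49^2 = 2401 ≡ 63 (mod 167)
7^8 = (7^4)^2 ≡ 63^2 = 3969 ≡ 128 (mod 167)
7^11 = 7^8 · 7^2 · 7^1 ≡ 128 · 49 · 7 ≡ 150 (mod 167).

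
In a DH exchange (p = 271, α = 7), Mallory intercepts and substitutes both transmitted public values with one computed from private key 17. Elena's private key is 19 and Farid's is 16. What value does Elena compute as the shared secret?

Elena receives Mallory's public value M = 7^17 mod 271 instead of the honest one.
7^1 ≡ 7 (mod 271)
7^2 = (7^1)^2 ≡ 7^2 = 49 ≡ 49 (mod 271)
7^4 = (7^2)^2 ≡ 49^2 = 2401 ≡ 233 (mod 271)
7^8 = (7^4)^2 ≡ 233^2 = 54289 ≡ 89 (mod 271)
7^16 = (7^8)^2 ≡ 89^2 = 7921 ≡ 62 (mod 271)
7^17 = 7^16 · 7^1 ≡ 62 · 7 ≡ 163 (mod 271).
So M = 163. Elena computes K = M^19 mod 271.
163^1 ≡ 163 (mod 271)
163^2 = (163^1)^2 ≡ 163^2 = 26569 ≡ 11 (mod 271)
163^4 = (163^2)^2 ≡ 11^2 = 121 ≡ 121 (mod 271)
163^8 = (163^4)^2 ≡ 121^2 = 14641 ≡ 7 (mod 271)
163^16 = (163^8)^2 ≡ 7^2 = 49 ≡ 49 (mod 271)
163^19 = 163^16 · 163^2 · 163^1 ≡ 49 · 11 · 163 ≡ 53 (mod 271).

53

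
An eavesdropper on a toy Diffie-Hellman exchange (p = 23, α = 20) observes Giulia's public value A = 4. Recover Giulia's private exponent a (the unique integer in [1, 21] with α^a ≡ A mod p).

14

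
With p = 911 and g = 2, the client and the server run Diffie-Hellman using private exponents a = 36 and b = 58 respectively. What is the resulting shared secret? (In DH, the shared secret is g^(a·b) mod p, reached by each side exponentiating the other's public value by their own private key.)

484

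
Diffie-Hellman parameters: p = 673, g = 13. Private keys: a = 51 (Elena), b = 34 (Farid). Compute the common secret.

Elena sends A = g^a mod p = 13^51 mod 673.
13^1 ≡ 13 (mod 673)
13^2 = (13^1)^2 ≡ 13^2 = 169 ≡ 169 (mod 673)
13^4 = (13^2)^2 ≡ 169^2 = 28561 ≡ 295 (mod 673)
13^8 = (13^4)^2 ≡ 295^2 = 87025 ≡ 208 (mod 673)
13^16 = (13^8)^2 ≡ 208^2 = 43264 ≡ 192 (mod 673)
13^32 = (13^16)^2 ≡ 192^2 = 36864 ≡ 522 (mod 673)
13^51 = 13^32 · 13^16 · 13^2 · 13^1 ≡ 522 · 192 · 169 · 13 ≡ 661 (mod 673).
So A = 661. Farid then computes K = A^b mod p = 661^34 mod 673.
661^1 ≡ 661 (mod 673)
661^2 = (661^1)^2 ≡ 661^2 = 436921 ≡ 144 (mod 673)
661^4 = (661^2)^2 ≡ 144^2 = 20736 ≡ 546 (mod 673)
661^8 = (661^4)^2 ≡ 546^2 = 298116 ≡ 650 (mod 673)
661^16 = (661^8)^2 ≡ 650^2 = 422500 ≡ 529 (mod 673)
661^32 = (661^16)^2 ≡ 529^2 = 279841 ≡ 546 (mod 673)
661^34 = 661^32 · 661^2 ≡ 546 · 144 ≡ 556 (mod 673).

556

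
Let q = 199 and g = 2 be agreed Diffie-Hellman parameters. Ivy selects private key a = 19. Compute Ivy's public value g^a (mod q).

Public value = 2^19 (mod 199).
2^1 ≡ 2 (mod 199)
2^2 = (2^1)^2 ≡ 2^2 = 4 ≡ 4 (mod 199)
2^4 = (2^2)^2 ≡ 4^2 = 16 ≡ 16 (mod 199)
2^8 = (2^4)^2 ≡ 16^2 = 256 ≡ 57 (mod 199)
2^16 = (2^8)^2 ≡ 57^2 = 3249 ≡ 65 (mod 199)
2^19 = 2^16 · 2^2 · 2^1 ≡ 65 · 4 · 2 ≡ 122 (mod 199).

122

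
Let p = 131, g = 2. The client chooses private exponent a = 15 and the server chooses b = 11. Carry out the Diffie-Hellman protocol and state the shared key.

The server sends B = g^b mod p = 2^11 mod 131.
2^1 ≡ 2 (mod 131)
2^2 = (2^1)^2 ≡ 2^2 = 4 ≡ 4 (mod 131)
2^4 = (2^2)^2 ≡ 4^2 = 16 ≡ 16 (mod 131)
2^8 = (2^4)^2 ≡ 16^2 = 256 ≡ 125 (mod 131)
2^11 = 2^8 · 2^2 · 2^1 ≡ 125 · 4 · 2 ≡ 83 (mod 131).
So B = 83. The client then computes K = B^a mod p = 83^15 mod 131.
83^1 ≡ 83 (mod 131)
83^2 = (83^1)^2 ≡ 83^2 = 6889 ≡ 77 (mod 131)
83^4 = (83^2)^2 ≡ 77^2 = 5929 ≡ 34 (mod 131)
83^8 = (83^4)^2 ≡ 34^2 = 1156 ≡ 108 (mod 131)
83^15 = 83^8 · 83^4 · 83^2 · 83^1 ≡ 108 · 34 · 77 · 83 ≡ 19 (mod 131).

19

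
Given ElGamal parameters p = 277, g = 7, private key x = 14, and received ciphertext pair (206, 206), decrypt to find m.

229

Shared mask s = c₁^x mod p = 206^14 mod 277.
206^1 ≡ 206 (mod 277)
206^2 = (206^1)^2 ≡ 206^2 = 42436 ≡ 55 (mod 277)
206^4 = (206^2)^2 ≡ 55^2 = 3025 ≡ 255 (mod 277)
206^8 = (206^4)^2 ≡ 255^2 = 65025 ≡ 207 (mod 277)
206^14 = 206^8 · 206^4 · 206^2 ≡ 207 · 255 · 55 ≡ 215 (mod 277).
So s = 215; s⁻¹ ≡ 67 (mod 277).
m = c₂ · s⁻¹ mod 277 = 206 · 67 mod 277 = 229.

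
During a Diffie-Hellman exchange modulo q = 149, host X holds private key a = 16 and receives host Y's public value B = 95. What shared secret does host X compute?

Shared key K = 95^16 mod 149.
95^1 ≡ 95 (mod 149)
95^2 = (95^1)^2 ≡ 95^2 = 9025 ≡ 85 (mod 149)
95^4 = (95^2)^2 ≡ 85^2 = 7225 ≡ 73 (mod 149)
95^8 = (95^4)^2 ≡ 73^2 = 5329 ≡ 114 (mod 149)
95^16 = (95^8)^2 ≡ 114^2 = 12996 ≡ 33 (mod 149)

33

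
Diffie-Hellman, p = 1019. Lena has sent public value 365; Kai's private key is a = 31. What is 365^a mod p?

929

Shared key K = 365^31 mod 1019.
365^1 ≡ 365 (mod 1019)
365^2 = (365^1)^2 ≡ 365^2 = 133225 ≡ 755 (mod 1019)
365^4 = (365^2)^2 ≡ 755^2 = 570025 ≡ 404 (mod 1019)
365^8 = (365^4)^2 ≡ 404^2 = 163216 ≡ 176 (mod 1019)
365^16 = (365^8)^2 ≡ 176^2 = 30976 ≡ 406 (mod 1019)
365^31 = 365^16 · 365^8 · 365^4 · 365^2 · 365^1 ≡ 406 · 176 · 404 · 755 · 365 ≡ 929 (mod 1019).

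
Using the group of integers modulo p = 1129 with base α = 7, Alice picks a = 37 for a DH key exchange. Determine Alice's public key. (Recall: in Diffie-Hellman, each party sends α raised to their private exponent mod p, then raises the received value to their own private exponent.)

Public value = 7^37 mod 1129.
7^1 ≡ 7 (mod 1129)
7^2 = (7^1)^2 ≡ 7^2 = 49 ≡ 49 (mod 1129)
7^4 = (7^2)^2 ≡ 49^2 = 2401 ≡ 143 (mod 1129)
7^8 = (7^4)^2 ≡ 143^2 = 20449 ≡ 127 (mod 1129)
7^16 = (7^8)^2 ≡ 127^2 = 16129 ≡ 323 (mod 1129)
7^32 = (7^16)^2 ≡ 323^2 = 104329 ≡ 461 (mod 1129)
7^37 = 7^32 · 7^4 · 7^1 ≡ 461 · 143 · 7 ≡ 829 (mod 1129).

829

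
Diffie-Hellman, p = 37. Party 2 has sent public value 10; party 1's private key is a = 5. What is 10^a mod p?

26

Shared key K = 10^5 mod 37.
10^1 ≡ 10 (mod 37)
10^2 = (10^1)^2 ≡ 10^2 = 100 ≡ 26 (mod 37)
10^4 = (10^2)^2 ≡ 26^2 = 676 ≡ 10 (mod 37)
10^5 = 10^4 · 10^1 ≡ 10 · 10 ≡ 26 (mod 37).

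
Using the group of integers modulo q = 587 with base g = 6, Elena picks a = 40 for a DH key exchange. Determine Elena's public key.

153

Public value = 6^40 (mod 587).
6^1 ≡ 6 (mod 587)
6^2 = (6^1)^2 ≡ 6^2 = 36 ≡ 36 (mod 587)
6^4 = (6^2)^2 ≡ 36^2 = 1296 ≡ 122 (mod 587)
6^8 = (6^4)^2 ≡ 122^2 = 14884 ≡ 209 (mod 587)
6^16 = (6^8)^2 ≡ 209^2 = 43681 ≡ 243 (mod 587)
6^32 = (6^16)^2 ≡ 243^2 = 59049 ≡ 349 (mod 587)
6^40 = 6^32 · 6^8 ≡ 349 · 209 ≡ 153 (mod 587).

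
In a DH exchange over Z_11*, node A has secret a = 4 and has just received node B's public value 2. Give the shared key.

5

Shared key K = 2^4 mod 11.
2^1 ≡ 2 (mod 11)
2^2 = (2^1)^2 ≡ 2^2 = 4 ≡ 4 (mod 11)
2^4 = (2^2)^2 ≡ 4^2 = 16 ≡ 5 (mod 11)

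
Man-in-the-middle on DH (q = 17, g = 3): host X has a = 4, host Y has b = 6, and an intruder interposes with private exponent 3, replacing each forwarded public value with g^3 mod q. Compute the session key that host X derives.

4

Host X receives an intruder's public value M = 3^3 mod 17 instead of the honest one.
3^1 ≡ 3 (mod 17)
3^2 = (3^1)^2 ≡ 3^2 = 9 ≡ 9 (mod 17)
3^3 = 3^2 · 3^1 ≡ 9 · 3 ≡ 10 (mod 17).
So M = 10. Host X computes K = M^4 mod 17.
10^1 ≡ 10 (mod 17)
10^2 = (10^1)^2 ≡ 10^2 = 100 ≡ 15 (mod 17)
10^4 = (10^2)^2 ≡ 15^2 = 225 ≡ 4 (mod 17)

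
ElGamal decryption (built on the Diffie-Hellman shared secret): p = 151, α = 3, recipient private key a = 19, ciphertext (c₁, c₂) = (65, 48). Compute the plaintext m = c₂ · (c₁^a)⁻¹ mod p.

Shared mask s = c₁^a mod p = 65^19 mod 151.
65^1 ≡ 65 (mod 151)
65^2 = (65^1)^2 ≡ 65^2 = 4225 ≡ 148 (mod 151)
65^4 = (65^2)^2 ≡ 148^2 = 21904 ≡ 9 (mod 151)
65^8 = (65^4)^2 ≡ 9^2 = 81 ≡ 81 (mod 151)
65^16 = (65^8)^2 ≡ 81^2 = 6561 ≡ 68 (mod 151)
65^19 = 65^16 · 65^2 · 65^1 ≡ 68 · 148 · 65 ≡ 28 (mod 151).
So s = 28; s⁻¹ ≡ 27 (mod 151).
m = c₂ · s⁻¹ mod 151 = 48 · 27 mod 151 = 88.

88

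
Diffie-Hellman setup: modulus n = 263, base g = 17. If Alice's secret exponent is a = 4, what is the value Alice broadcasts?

Public value = 17^4 mod 263.
17^1 ≡ 17 (mod 263)
17^2 = (17^1)^2 ≡ 17^2 = 289 ≡ 26 (mod 263)
17^4 = (17^2)^2 ≡ 26^2 = 676 ≡ 150 (mod 263)

150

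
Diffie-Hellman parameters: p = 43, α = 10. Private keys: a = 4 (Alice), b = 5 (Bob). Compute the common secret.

Alice sends A = α^a mod p = 10^4 mod 43.
10^1 ≡ 10 (mod 43)
10^2 = (10^1)^2 ≡ 10^2 = 100 ≡ 14 (mod 43)
10^4 = (10^2)^2 ≡ 14^2 = 196 ≡ 24 (mod 43)
So A = 24. Bob then computes K = A^b mod p = 24^5 mod 43.
24^1 ≡ 24 (mod 43)
24^2 = (24^1)^2 ≡ 24^2 = 576 ≡ 17 (mod 43)
24^4 = (24^2)^2 ≡ 17^2 = 289 ≡ 31 (mod 43)
24^5 = 24^4 · 24^1 ≡ 31 · 24 ≡ 13 (mod 43).

13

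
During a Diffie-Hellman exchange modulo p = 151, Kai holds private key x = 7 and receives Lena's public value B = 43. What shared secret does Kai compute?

Shared key K = 43^7 mod 151.
43^1 ≡ 43 (mod 151)
43^2 = (43^1)^2 ≡ 43^2 = 1849 ≡ 37 (mod 151)
43^4 = (43^2)^2 ≡ 37^2 = 1369 ≡ 10 (mod 151)
43^7 = 43^4 · 43^2 · 43^1 ≡ 10 · 37 · 43 ≡ 55 (mod 151).

55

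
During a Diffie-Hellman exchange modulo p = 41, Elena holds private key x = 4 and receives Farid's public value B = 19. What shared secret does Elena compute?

23

Shared key K = 19^4 mod 41.
19^1 ≡ 19 (mod 41)
19^2 = (19^1)^2 ≡ 19^2 = 361 ≡ 33 (mod 41)
19^4 = (19^2)^2 ≡ 33^2 = 1089 ≡ 23 (mod 41)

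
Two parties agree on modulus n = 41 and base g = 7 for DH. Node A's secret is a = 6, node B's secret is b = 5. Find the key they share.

32

Node A sends A = g^a mod n = 7^6 mod 41.
7^1 ≡ 7 (mod 41)
7^2 = (7^1)^2 ≡ 7^2 = 49 ≡ 8 (mod 41)
7^4 = (7^2)^2 ≡ 8^2 = 64 ≡ 23 (mod 41)
7^6 = 7^4 · 7^2 ≡ 23 · 8 ≡ 20 (mod 41).
So A = 20. Node B then computes K = A^b mod n = 20^5 mod 41.
20^1 ≡ 20 (mod 41)
20^2 = (20^1)^2 ≡ 20^2 = 400 ≡ 31 (mod 41)
20^4 = (20^2)^2 ≡ 31^2 = 961 ≡ 18 (mod 41)
20^5 = 20^4 · 20^1 ≡ 18 · 20 ≡ 32 (mod 41).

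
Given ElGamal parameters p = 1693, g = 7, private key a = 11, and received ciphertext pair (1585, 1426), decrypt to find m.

Shared mask s = c₁^a mod p = 1585^11 mod 1693.
1585^1 ≡ 1585 (mod 1693)
1585^2 = (1585^1)^2 ≡ 1585^2 = 2512225 ≡ 1506 (mod 1693)
1585^4 = (1585^2)^2 ≡ 1506^2 = 2268036 ≡ 1109 (mod 1693)
1585^8 = (1585^4)^2 ≡ 1109^2 = 1229881 ≡ 763 (mod 1693)
1585^11 = 1585^8 · 1585^2 · 1585^1 ≡ 763 · 1506 · 1585 ≡ 1555 (mod 1693).
So s = 1555; s⁻¹ ≡ 1190 (mod 1693).
m = c₂ · s⁻¹ mod 1693 = 1426 · 1190 mod 1693 = 554.

554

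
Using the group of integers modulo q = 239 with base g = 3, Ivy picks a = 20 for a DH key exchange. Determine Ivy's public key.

17

Public value = 3^20 (mod 239).
3^1 ≡ 3 (mod 239)
3^2 = (3^1)^2 ≡ 3^2 = 9 ≡ 9 (mod 239)
3^4 = (3^2)^2 ≡ 9^2 = 81 ≡ 81 (mod 239)
3^8 = (3^4)^2 ≡ 81^2 = 6561 ≡ 108 (mod 239)
3^16 = (3^8)^2 ≡ 108^2 = 11664 ≡ 192 (mod 239)
3^20 = 3^16 · 3^4 ≡ 192 · 81 ≡ 17 (mod 239).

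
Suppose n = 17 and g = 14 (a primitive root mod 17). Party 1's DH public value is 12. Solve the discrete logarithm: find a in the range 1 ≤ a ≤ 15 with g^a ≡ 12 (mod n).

5

Try successive powers of 14 modulo 17:
14^1 ≡ 14
14^2 ≡ 9
14^3 ≡ 7
14^4 ≡ 13
14^5 ≡ 12
Found: a = 5.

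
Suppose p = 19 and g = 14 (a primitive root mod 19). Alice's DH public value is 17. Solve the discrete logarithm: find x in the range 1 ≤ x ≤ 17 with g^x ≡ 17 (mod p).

Try successive powers of 14 modulo 19:
14^1 ≡ 14
14^2 ≡ 6
14^3 ≡ 8
14^4 ≡ 17
Found: x = 4.

4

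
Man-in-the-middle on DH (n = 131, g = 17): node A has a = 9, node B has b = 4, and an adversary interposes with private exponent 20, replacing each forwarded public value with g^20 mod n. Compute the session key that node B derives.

45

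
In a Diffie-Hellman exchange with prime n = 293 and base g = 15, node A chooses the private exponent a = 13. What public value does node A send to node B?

193

Public value = 15^{13} \pmod{293}.
15^1 ≡ 15 (mod 293)
15^2 = (15^1)^2 ≡ 15^2 = 225 ≡ 225 (mod 293)
15^4 = (15^2)^2 ≡ 225^2 = 50625 ≡ 229 (mod 293)
15^8 = (15^4)^2 ≡ 229^2 = 52441 ≡ 287 (mod 293)
15^13 = 15^8 · 15^4 · 15^1 ≡ 287 · 229 · 15 ≡ 193 (mod 293).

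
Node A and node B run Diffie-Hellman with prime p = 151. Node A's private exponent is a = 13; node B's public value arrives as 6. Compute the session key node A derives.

54

Shared key K = 6^13 mod 151.
6^1 ≡ 6 (mod 151)
6^2 = (6^1)^2 ≡ 6^2 = 36 ≡ 36 (mod 151)
6^4 = (6^2)^2 ≡ 36^2 = 1296 ≡ 88 (mod 151)
6^8 = (6^4)^2 ≡ 88^2 = 7744 ≡ 43 (mod 151)
6^13 = 6^8 · 6^4 · 6^1 ≡ 43 · 88 · 6 ≡ 54 (mod 151).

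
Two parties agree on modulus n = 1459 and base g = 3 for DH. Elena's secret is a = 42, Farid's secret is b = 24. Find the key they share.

Elena sends A = g^a mod n = 3^42 mod 1459.
3^1 ≡ 3 (mod 1459)
3^2 = (3^1)^2 ≡ 3^2 = 9 ≡ 9 (mod 1459)
3^4 = (3^2)^2 ≡ 9^2 = 81 ≡ 81 (mod 1459)
3^8 = (3^4)^2 ≡ 81^2 = 6561 ≡ 725 (mod 1459)
3^16 = (3^8)^2 ≡ 725^2 = 525625 ≡ 385 (mod 1459)
3^32 = (3^16)^2 ≡ 385^2 = 148225 ≡ 866 (mod 1459)
3^42 = 3^32 · 3^8 · 3^2 ≡ 866 · 725 · 9 ≡ 1402 (mod 1459).
So A = 1402. Farid then computes K = A^b mod n = 1402^24 mod 1459.
1402^1 ≡ 1402 (mod 1459)
1402^2 = (1402^1)^2 ≡ 1402^2 = 1965604 ≡ 331 (mod 1459)
1402^4 = (1402^2)^2 ≡ 331^2 = 109561 ≡ 136 (mod 1459)
1402^8 = (1402^4)^2 ≡ 136^2 = 18496 ≡ 988 (mod 1459)
1402^16 = (1402^8)^2 ≡ 988^2 = 976144 ≡ 73 (mod 1459)
1402^24 = 1402^16 · 1402^8 ≡ 73 · 988 ≡ 633 (mod 1459).

633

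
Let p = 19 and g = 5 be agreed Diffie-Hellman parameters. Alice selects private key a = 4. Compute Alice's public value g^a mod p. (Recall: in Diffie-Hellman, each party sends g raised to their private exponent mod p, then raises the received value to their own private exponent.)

17

Public value = 5^4 mod 19.
5^1 ≡ 5 (mod 19)
5^2 = (5^1)^2 ≡ 5^2 = 25 ≡ 6 (mod 19)
5^4 = (5^2)^2 ≡ 6^2 = 36 ≡ 17 (mod 19)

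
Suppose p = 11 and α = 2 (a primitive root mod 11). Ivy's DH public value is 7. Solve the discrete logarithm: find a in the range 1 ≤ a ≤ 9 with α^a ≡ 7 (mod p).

7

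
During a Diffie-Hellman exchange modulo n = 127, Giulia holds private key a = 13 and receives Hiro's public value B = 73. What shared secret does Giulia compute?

Shared key K = 73^13 mod 127.
73^1 ≡ 73 (mod 127)
73^2 = (73^1)^2 ≡ 73^2 = 5329 ≡ 122 (mod 127)
73^4 = (73^2)^2 ≡ 122^2 = 14884 ≡ 25 (mod 127)
73^8 = (73^4)^2 ≡ 25^2 = 625 ≡ 117 (mod 127)
73^13 = 73^8 · 73^4 · 73^1 ≡ 117 · 25 · 73 ≡ 38 (mod 127).

38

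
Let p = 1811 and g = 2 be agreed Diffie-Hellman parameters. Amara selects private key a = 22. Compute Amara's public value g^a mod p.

Public value = 2^22 mod 1811.
2^1 ≡ 2 (mod 1811)
2^2 = (2^1)^2 ≡ 2^2 = 4 ≡ 4 (mod 1811)
2^4 = (2^2)^2 ≡ 4^2 = 16 ≡ 16 (mod 1811)
2^8 = (2^4)^2 ≡ 16^2 = 256 ≡ 256 (mod 1811)
2^16 = (2^8)^2 ≡ 256^2 = 65536 ≡ 340 (mod 1811)
2^22 = 2^16 · 2^4 · 2^2 ≡ 340 · 16 · 4 ≡ 28 (mod 1811).

28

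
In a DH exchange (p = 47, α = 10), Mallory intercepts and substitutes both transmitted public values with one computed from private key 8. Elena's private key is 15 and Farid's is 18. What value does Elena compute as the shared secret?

Elena receives Mallory's public value M = 10^8 mod 47 instead of the honest one.
10^1 ≡ 10 (mod 47)
10^2 = (10^1)^2 ≡ 10^2 = 100 ≡ 6 (mod 47)
10^4 = (10^2)^2 ≡ 6^2 = 36 ≡ 36 (mod 47)
10^8 = (10^4)^2 ≡ 36^2 = 1296 ≡ 27 (mod 47)
So M = 27. Elena computes K = M^15 mod 47.
27^1 ≡ 27 (mod 47)
27^2 = (27^1)^2 ≡ 27^2 = 729 ≡ 24 (mod 47)
27^4 = (27^2)^2 ≡ 24^2 = 576 ≡ 12 (mod 47)
27^8 = (27^4)^2 ≡ 12^2 = 144 ≡ 3 (mod 47)
27^15 = 27^8 · 27^4 · 27^2 · 27^1 ≡ 3 · 12 · 24 · 27 ≡ 16 (mod 47).

16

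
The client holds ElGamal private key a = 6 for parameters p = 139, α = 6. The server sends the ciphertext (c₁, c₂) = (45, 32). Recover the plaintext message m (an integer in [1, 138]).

Shared mask s = c₁^a mod p = 45^6 mod 139.
45^1 ≡ 45 (mod 139)
45^2 = (45^1)^2 ≡ 45^2 = 2025 ≡ 79 (mod 139)
45^4 = (45^2)^2 ≡ 79^2 = 6241 ≡ 125 (mod 139)
45^6 = 45^4 · 45^2 ≡ 125 · 79 ≡ 6 (mod 139).
So s = 6; s⁻¹ ≡ 116 (mod 139).
m = c₂ · s⁻¹ mod 139 = 32 · 116 mod 139 = 98.

98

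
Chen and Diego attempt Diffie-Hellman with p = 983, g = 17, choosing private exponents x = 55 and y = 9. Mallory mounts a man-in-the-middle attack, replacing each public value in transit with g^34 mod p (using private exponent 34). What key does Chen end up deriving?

56

Chen receives Mallory's public value M = 17^34 mod 983 instead of the honest one.
17^1 ≡ 17 (mod 983)
17^2 = (17^1)^2 ≡ 17^2 = 289 ≡ 289 (mod 983)
17^4 = (17^2)^2 ≡ 289^2 = 83521 ≡ 949 (mod 983)
17^8 = (17^4)^2 ≡ 949^2 = 900601 ≡ 173 (mod 983)
17^16 = (17^8)^2 ≡ 173^2 = 29929 ≡ 439 (mod 983)
17^32 = (17^16)^2 ≡ 439^2 = 192721 ≡ 53 (mod 983)
17^34 = 17^32 · 17^2 ≡ 53 · 289 ≡ 572 (mod 983).
So M = 572. Chen computes K = M^55 mod 983.
572^1 ≡ 572 (mod 983)
572^2 = (572^1)^2 ≡ 572^2 = 327184 ≡ 828 (mod 983)
572^4 = (572^2)^2 ≡ 828^2 = 685584 ≡ 433 (mod 983)
572^8 = (572^4)^2 ≡ 433^2 = 187489 ≡ 719 (mod 983)
572^16 = (572^8)^2 ≡ 719^2 = 516961 ≡ 886 (mod 983)
572^32 = (572^16)^2 ≡ 886^2 = 784996 ≡ 562 (mod 983)
572^55 = 572^32 · 572^16 · 572^4 · 572^2 · 572^1 ≡ 562 · 886 · 433 · 828 · 572 ≡ 56 (mod 983).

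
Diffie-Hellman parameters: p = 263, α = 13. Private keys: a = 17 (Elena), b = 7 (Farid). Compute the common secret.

Farid sends B = α^b mod p = 13^7 mod 263.
13^1 ≡ 13 (mod 263)
13^2 = (13^1)^2 ≡ 13^2 = 169 ≡ 169 (mod 263)
13^4 = (13^2)^2 ≡ 169^2 = 28561 ≡ 157 (mod 263)
13^7 = 13^4 · 13^2 · 13^1 ≡ 157 · 169 · 13 ≡ 136 (mod 263).
So B = 136. Elena then computes K = B^a mod p = 136^17 mod 263.
136^1 ≡ 136 (mod 263)
136^2 = (136^1)^2 ≡ 136^2 = 18496 ≡ 86 (mod 263)
136^4 = (136^2)^2 ≡ 86^2 = 7396 ≡ 32 (mod 263)
136^8 = (136^4)^2 ≡ 32^2 = 1024 ≡ 235 (mod 263)
136^16 = (136^8)^2 ≡ 235^2 = 55225 ≡ 258 (mod 263)
136^17 = 136^16 · 136^1 ≡ 258 · 136 ≡ 109 (mod 263).

109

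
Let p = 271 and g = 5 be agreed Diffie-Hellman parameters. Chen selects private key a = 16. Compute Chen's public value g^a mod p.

Public value = 5^16 mod 271.
5^1 ≡ 5 (mod 271)
5^2 = (5^1)^2 ≡ 5^2 = 25 ≡ 25 (mod 271)
5^4 = (5^2)^2 ≡ 25^2 = 625 ≡ 83 (mod 271)
5^8 = (5^4)^2 ≡ 83^2 = 6889 ≡ 114 (mod 271)
5^16 = (5^8)^2 ≡ 114^2 = 12996 ≡ 259 (mod 271)

259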